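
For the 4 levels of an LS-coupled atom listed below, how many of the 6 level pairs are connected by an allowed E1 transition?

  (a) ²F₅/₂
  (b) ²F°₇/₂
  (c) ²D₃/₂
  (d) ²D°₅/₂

(a)–(b): allowed.
(a)–(c): forbidden (parity).
(a)–(d): allowed.
(b)–(c): forbidden (ΔJ).
(b)–(d): forbidden (parity).
(c)–(d): allowed.
Allowed pairs: 3 of 6.

3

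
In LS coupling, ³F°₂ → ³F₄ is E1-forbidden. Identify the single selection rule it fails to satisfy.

Initial level: S=1, L=3, J=2, parity odd. Final level: S=1, L=3, J=4, parity even.
ΔJ = 0, ±1 (not J=0↔0): J: 2 → 4, ΔJ = +2 — fails.
Parity must change: odd → even — passes.
ΔS = 0: S: 1 → 1 — passes.
ΔL = 0, ±1 (not L=0↔0): L: 3 → 3, ΔL = +0 — passes.

the ΔJ = 0, ±1 rule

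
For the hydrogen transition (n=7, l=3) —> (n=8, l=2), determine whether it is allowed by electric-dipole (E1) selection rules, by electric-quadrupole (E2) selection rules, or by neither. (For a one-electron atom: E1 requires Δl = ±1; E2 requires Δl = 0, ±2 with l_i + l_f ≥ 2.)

E1

Δl = 2 − 3 = -1; l_i + l_f = 5.
E1 (Δl = ±1): satisfied.
E2 (Δl = 0,±2, l_i+l_f ≥ 2): not satisfied.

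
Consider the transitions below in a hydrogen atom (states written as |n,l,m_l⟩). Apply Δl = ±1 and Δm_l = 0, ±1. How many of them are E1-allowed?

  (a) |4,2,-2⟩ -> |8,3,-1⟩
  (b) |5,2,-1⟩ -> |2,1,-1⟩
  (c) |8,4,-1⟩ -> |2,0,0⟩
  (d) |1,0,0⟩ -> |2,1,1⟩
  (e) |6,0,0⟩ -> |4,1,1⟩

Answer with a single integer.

(a) allowed
(b) allowed
(c) forbidden — Δl = -4 (E1 requires Δl = ±1)
(d) allowed
(e) allowed
Total allowed: 4 of 5.

4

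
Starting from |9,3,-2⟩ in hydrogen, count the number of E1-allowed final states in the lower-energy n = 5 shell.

5

E1 requires Δl = ±1, so l_f ∈ {2, 4}; with 0 ≤ l_f ≤ n_f−1 = 4, the allowed l_f values are {2, 4}.
For l_f = 2: m_f ∈ {m_i−1, m_i, m_i+1} ∩ [−2, 2] = {-2, -1} → 2 states.
For l_f = 4: m_f ∈ {m_i−1, m_i, m_i+1} ∩ [−4, 4] = {-3, -2, -1} → 3 states.
Total: 5.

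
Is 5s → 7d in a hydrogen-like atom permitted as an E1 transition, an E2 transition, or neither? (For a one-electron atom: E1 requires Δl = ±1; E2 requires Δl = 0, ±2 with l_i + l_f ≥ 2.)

Δl = 2 − 0 = +2; l_i + l_f = 2.
E1 (Δl = ±1): not satisfied.
E2 (Δl = 0,±2, l_i+l_f ≥ 2): satisfied.

E2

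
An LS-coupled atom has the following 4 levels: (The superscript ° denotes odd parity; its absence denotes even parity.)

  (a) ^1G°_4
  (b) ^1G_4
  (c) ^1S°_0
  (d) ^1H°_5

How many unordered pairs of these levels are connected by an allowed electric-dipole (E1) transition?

2

(a)–(b): allowed.
(a)–(c): forbidden (parity, ΔL, ΔJ).
(a)–(d): forbidden (parity).
(b)–(c): forbidden (ΔL, ΔJ).
(b)–(d): allowed.
(c)–(d): forbidden (parity, ΔL, ΔJ).
Allowed pairs: 2 of 6.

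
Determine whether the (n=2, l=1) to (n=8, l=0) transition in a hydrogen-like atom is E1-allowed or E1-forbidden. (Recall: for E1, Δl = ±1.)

allowed

Initial l = 1, final l = 0, so Δl = -1. E1 requires Δl = ±1: satisfied.
All E1 selection rules are satisfied.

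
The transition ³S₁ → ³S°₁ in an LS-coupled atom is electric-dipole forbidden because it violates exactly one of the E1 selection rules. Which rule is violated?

Parity must change: even → odd — ✓.
ΔS = 0: S: 1 → 1 — ✓.
ΔL = 0, ±1 (not L=0↔0): L: 0 → 0, ΔL = +0 — ✗.
ΔJ = 0, ±1 (not J=0↔0): J: 1 → 1, ΔJ = +0 — ✓.

the L=0 ↔ L=0 exclusion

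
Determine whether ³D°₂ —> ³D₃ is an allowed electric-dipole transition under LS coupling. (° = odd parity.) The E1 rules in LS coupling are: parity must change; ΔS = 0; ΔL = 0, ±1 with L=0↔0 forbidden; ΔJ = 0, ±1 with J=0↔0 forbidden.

Parity must change: odd → even — satisfied.
ΔS = 0: S: 1 → 1 — satisfied.
ΔL = 0, ±1 (not L=0↔0): L: 2 → 2, ΔL = +0 — satisfied.
ΔJ = 0, ±1 (not J=0↔0): J: 2 → 3, ΔJ = +1 — satisfied.
All four E1 rules are satisfied.

allowed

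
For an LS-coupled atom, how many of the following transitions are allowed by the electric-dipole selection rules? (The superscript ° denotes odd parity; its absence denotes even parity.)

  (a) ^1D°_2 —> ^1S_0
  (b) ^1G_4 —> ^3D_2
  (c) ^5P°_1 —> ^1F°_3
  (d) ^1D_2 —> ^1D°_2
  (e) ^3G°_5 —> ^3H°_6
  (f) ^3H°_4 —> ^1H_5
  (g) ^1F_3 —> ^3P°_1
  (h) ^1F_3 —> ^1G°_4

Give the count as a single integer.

2

(a) forbidden (ΔL, ΔJ fail)
(b) forbidden (parity, ΔS, ΔL, ΔJ fail)
(c) forbidden (parity, ΔS, ΔL, ΔJ fail)
(d) allowed
(e) forbidden (parity fails)
(f) forbidden (ΔS fails)
(g) forbidden (ΔS, ΔL, ΔJ fail)
(h) allowed
Total allowed: 2 of 8.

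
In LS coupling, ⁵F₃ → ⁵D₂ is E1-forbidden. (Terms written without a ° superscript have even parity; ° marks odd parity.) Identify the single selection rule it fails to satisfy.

parity

Initial level: S=2, L=3, J=3, parity even. Final level: S=2, L=2, J=2, parity even.
Parity must change: even → even — fails.
ΔJ = 0, ±1 (not J=0↔0): J: 3 → 2, ΔJ = -1 — passes.
ΔL = 0, ±1 (not L=0↔0): L: 3 → 2, ΔL = -1 — passes.
ΔS = 0: S: 2 → 2 — passes.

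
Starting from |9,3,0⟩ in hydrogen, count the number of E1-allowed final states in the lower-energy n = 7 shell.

6

E1 requires Δl = ±1, so l_f ∈ {2, 4}; with 0 ≤ l_f ≤ n_f−1 = 6, the allowed l_f values are {2, 4}.
For l_f = 2: m_f ∈ {m_i−1, m_i, m_i+1} ∩ [−2, 2] = {-1, 0, 1} → 3 states.
For l_f = 4: m_f ∈ {m_i−1, m_i, m_i+1} ∩ [−4, 4] = {-1, 0, 1} → 3 states.
Total: 6.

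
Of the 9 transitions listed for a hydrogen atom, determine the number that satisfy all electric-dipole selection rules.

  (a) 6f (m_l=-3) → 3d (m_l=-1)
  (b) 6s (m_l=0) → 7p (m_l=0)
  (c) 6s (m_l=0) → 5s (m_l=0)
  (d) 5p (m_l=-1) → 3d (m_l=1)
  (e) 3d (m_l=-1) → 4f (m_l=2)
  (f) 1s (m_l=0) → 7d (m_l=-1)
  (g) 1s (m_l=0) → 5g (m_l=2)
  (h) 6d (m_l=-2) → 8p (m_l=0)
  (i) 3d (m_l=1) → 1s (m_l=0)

(a) forbidden — Δm_l = +2 (E1 requires Δm_l = 0, ±1)
(b) allowed
(c) forbidden — Δl = +0 (E1 requires Δl = ±1)
(d) forbidden — Δm_l = +2 (E1 requires Δm_l = 0, ±1)
(e) forbidden — Δm_l = +3 (E1 requires Δm_l = 0, ±1)
(f) forbidden — Δl = +2 (E1 requires Δl = ±1)
(g) forbidden — Δl = +4 (E1 requires Δl = ±1); Δm_l = +2 (E1 requires Δm_l = 0, ±1)
(h) forbidden — Δm_l = +2 (E1 requires Δm_l = 0, ±1)
(i) forbidden — Δl = -2 (E1 requires Δl = ±1)
Total allowed: 1 of 9.

1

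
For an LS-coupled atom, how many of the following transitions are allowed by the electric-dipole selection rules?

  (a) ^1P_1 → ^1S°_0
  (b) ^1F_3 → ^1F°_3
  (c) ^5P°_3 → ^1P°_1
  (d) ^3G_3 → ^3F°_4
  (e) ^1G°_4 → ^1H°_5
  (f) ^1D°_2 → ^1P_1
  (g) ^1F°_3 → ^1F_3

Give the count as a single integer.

5

(a) allowed
(b) allowed
(c) forbidden (parity, ΔS, ΔJ fail)
(d) allowed
(e) forbidden (parity fails)
(f) allowed
(g) allowed
Total allowed: 5 of 7.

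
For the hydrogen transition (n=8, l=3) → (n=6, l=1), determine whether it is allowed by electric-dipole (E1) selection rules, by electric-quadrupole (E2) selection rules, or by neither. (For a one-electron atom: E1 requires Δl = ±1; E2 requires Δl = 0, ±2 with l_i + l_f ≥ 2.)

Δl = 1 − 3 = -2; l_i + l_f = 4.
E1 (Δl = ±1): not satisfied.
E2 (Δl = 0,±2, l_i+l_f ≥ 2): satisfied.

E2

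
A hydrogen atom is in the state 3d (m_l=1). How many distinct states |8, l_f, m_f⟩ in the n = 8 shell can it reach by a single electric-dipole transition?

5

E1 requires Δl = ±1, so l_f ∈ {1, 3}; with 0 ≤ l_f ≤ n_f−1 = 7, the allowed l_f values are {1, 3}.
For l_f = 1: m_f ∈ {m_i−1, m_i, m_i+1} ∩ [−1, 1] = {0, 1} → 2 states.
For l_f = 3: m_f ∈ {m_i−1, m_i, m_i+1} ∩ [−3, 3] = {0, 1, 2} → 3 states.
Total: 5.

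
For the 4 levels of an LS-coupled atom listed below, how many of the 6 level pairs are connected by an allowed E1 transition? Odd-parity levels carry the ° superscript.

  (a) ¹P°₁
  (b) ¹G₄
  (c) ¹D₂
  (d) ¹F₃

(a)–(b): forbidden (ΔL, ΔJ).
(a)–(c): allowed.
(a)–(d): forbidden (ΔL, ΔJ).
(b)–(c): forbidden (parity, ΔL, ΔJ).
(b)–(d): forbidden (parity).
(c)–(d): forbidden (parity).
Allowed pairs: 1 of 6.

1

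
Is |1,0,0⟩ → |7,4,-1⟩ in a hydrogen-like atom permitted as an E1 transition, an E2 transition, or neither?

Δl = 4 − 0 = +4; l_i + l_f = 4.
Δm_l = -1.
E1 (Δl = ±1, |Δm_l| ≤ 1): not satisfied.
E2 (Δl = 0,±2, l_i+l_f ≥ 2, |Δm_l| ≤ 2): not satisfied.

neither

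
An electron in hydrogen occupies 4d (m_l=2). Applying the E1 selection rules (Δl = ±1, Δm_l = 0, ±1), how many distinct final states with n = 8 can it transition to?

E1 requires Δl = ±1, so l_f ∈ {1, 3}; with 0 ≤ l_f ≤ n_f−1 = 7, the allowed l_f values are {1, 3}.
For l_f = 1: m_f ∈ {m_i−1, m_i, m_i+1} ∩ [−1, 1] = {1} → 1 state.
For l_f = 3: m_f ∈ {m_i−1, m_i, m_i+1} ∩ [−3, 3] = {1, 2, 3} → 3 states.
Total: 4.

4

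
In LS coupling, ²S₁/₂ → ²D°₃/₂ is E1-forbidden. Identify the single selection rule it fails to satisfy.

Reading off the term symbols: S 1/2→1/2, L 0→2, J 1/2→3/2, parity even→odd.
Parity must change: even → odd — satisfied.
ΔS = 0: S: 1/2 → 1/2 — satisfied.
ΔL = 0, ±1 (not L=0↔0): L: 0 → 2, ΔL = +2 — violated.
ΔJ = 0, ±1 (not J=0↔0): J: 1/2 → 3/2, ΔJ = +1 — satisfied.

the ΔL = 0, ±1 rule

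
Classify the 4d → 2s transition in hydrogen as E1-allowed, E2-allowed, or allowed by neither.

Δl = 0 − 2 = -2; l_i + l_f = 2.
E1 (Δl = ±1): not satisfied.
E2 (Δl = 0,±2, l_i+l_f ≥ 2): satisfied.

E2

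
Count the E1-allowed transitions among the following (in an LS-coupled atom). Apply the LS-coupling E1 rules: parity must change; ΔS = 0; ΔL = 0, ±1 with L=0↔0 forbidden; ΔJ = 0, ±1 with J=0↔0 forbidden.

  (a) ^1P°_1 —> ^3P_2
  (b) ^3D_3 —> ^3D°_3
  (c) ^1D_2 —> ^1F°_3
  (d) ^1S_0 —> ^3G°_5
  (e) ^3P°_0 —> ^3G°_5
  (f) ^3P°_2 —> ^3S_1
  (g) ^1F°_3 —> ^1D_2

(a) forbidden (ΔS fails)
(b) allowed
(c) allowed
(d) forbidden (ΔS, ΔL, ΔJ fail)
(e) forbidden (parity, ΔL, ΔJ fail)
(f) allowed
(g) allowed
Total allowed: 4 of 7.

4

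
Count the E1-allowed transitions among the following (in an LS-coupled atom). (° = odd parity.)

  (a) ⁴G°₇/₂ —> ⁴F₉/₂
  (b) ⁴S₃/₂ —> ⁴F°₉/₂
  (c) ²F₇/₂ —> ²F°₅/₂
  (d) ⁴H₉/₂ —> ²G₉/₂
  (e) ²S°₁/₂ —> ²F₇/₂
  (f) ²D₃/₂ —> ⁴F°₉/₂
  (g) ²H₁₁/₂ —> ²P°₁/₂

(a) allowed
(b) forbidden (ΔL, ΔJ fail)
(c) allowed
(d) forbidden (parity, ΔS fail)
(e) forbidden (ΔL, ΔJ fail)
(f) forbidden (ΔS, ΔJ fail)
(g) forbidden (ΔL, ΔJ fail)
Total allowed: 2 of 7.

2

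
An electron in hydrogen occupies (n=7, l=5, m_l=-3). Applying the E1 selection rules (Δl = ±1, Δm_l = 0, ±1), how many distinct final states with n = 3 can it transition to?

0

E1 requires l_f ∈ {4, 6}, but neither lies in [0, 2], so no final state is reachable.
Total: 0.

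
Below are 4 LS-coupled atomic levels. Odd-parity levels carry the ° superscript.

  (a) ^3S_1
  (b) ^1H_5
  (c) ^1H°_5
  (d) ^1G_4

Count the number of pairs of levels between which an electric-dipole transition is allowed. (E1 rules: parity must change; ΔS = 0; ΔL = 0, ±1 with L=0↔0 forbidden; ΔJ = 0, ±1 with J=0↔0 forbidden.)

2

(a)–(b): forbidden (parity, ΔS, ΔL, ΔJ).
(a)–(c): forbidden (ΔS, ΔL, ΔJ).
(a)–(d): forbidden (parity, ΔS, ΔL, ΔJ).
(b)–(c): allowed.
(b)–(d): forbidden (parity).
(c)–(d): allowed.
Allowed pairs: 2 of 6.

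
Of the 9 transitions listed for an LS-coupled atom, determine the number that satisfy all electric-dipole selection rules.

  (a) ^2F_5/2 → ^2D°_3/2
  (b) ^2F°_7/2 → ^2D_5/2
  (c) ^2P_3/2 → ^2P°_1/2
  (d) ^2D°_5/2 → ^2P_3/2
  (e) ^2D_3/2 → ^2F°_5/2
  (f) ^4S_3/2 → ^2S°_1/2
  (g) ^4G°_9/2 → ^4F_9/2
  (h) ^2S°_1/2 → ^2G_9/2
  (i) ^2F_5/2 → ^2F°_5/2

(a) allowed
(b) allowed
(c) allowed
(d) allowed
(e) allowed
(f) forbidden (ΔS, ΔL fail)
(g) allowed
(h) forbidden (ΔL, ΔJ fail)
(i) allowed
Total allowed: 7 of 9.

7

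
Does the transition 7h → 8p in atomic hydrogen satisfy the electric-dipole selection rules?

Initial l = 5, final l = 1, so Δl = -4. E1 requires Δl = ±1: fails.
The transition is electric-dipole forbidden.

forbidden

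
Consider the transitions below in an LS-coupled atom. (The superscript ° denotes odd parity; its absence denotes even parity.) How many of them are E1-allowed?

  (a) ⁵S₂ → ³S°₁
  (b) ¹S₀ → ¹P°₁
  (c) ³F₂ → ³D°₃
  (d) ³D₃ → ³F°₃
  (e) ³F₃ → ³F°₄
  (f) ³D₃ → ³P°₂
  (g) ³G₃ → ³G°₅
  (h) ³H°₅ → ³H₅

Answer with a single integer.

6

(a) forbidden (ΔS, ΔL fail)
(b) allowed
(c) allowed
(d) allowed
(e) allowed
(f) allowed
(g) forbidden (ΔJ fails)
(h) allowed
Total allowed: 6 of 8.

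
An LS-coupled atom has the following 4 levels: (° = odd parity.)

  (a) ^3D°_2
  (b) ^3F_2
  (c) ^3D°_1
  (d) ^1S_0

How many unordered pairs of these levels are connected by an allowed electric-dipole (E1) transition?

(a)–(b): allowed.
(a)–(c): forbidden (parity).
(a)–(d): forbidden (ΔS, ΔL, ΔJ).
(b)–(c): allowed.
(b)–(d): forbidden (parity, ΔS, ΔL, ΔJ).
(c)–(d): forbidden (ΔS, ΔL).
Allowed pairs: 2 of 6.

2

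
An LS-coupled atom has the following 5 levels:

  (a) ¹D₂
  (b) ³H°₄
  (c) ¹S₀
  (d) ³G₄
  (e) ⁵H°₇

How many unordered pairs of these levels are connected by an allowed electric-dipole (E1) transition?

1

(a)–(b): forbidden (ΔS, ΔL, ΔJ).
(a)–(c): forbidden (parity, ΔL, ΔJ).
(a)–(d): forbidden (parity, ΔS, ΔL, ΔJ).
(a)–(e): forbidden (ΔS, ΔL, ΔJ).
(b)–(c): forbidden (ΔS, ΔL, ΔJ).
(b)–(d): allowed.
(b)–(e): forbidden (parity, ΔS, ΔJ).
(c)–(d): forbidden (parity, ΔS, ΔL, ΔJ).
(c)–(e): forbidden (ΔS, ΔL, ΔJ).
(d)–(e): forbidden (ΔS, ΔJ).
Allowed pairs: 1 of 10.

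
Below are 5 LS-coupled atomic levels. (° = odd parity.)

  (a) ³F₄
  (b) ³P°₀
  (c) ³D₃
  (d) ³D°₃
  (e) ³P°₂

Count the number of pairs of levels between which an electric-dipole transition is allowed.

(a)–(b): forbidden (ΔL, ΔJ).
(a)–(c): forbidden (parity).
(a)–(d): allowed.
(a)–(e): forbidden (ΔL, ΔJ).
(b)–(c): forbidden (ΔJ).
(b)–(d): forbidden (parity, ΔJ).
(b)–(e): forbidden (parity, ΔJ).
(c)–(d): allowed.
(c)–(e): allowed.
(d)–(e): forbidden (parity).
Allowed pairs: 3 of 10.

3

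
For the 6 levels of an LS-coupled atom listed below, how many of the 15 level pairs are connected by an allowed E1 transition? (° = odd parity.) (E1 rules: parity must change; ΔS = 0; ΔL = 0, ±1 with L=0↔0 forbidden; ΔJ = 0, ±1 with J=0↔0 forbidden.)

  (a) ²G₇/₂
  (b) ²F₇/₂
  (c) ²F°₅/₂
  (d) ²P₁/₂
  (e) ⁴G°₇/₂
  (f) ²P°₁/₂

3

(a)–(b): forbidden (parity).
(a)–(c): allowed.
(a)–(d): forbidden (parity, ΔL, ΔJ).
(a)–(e): forbidden (ΔS).
(a)–(f): forbidden (ΔL, ΔJ).
(b)–(c): allowed.
(b)–(d): forbidden (parity, ΔL, ΔJ).
(b)–(e): forbidden (ΔS).
(b)–(f): forbidden (ΔL, ΔJ).
(c)–(d): forbidden (ΔL, ΔJ).
(c)–(e): forbidden (parity, ΔS).
(c)–(f): forbidden (parity, ΔL, ΔJ).
(d)–(e): forbidden (ΔS, ΔL, ΔJ).
(d)–(f): allowed.
(e)–(f): forbidden (parity, ΔS, ΔL, ΔJ).
Allowed pairs: 3 of 15.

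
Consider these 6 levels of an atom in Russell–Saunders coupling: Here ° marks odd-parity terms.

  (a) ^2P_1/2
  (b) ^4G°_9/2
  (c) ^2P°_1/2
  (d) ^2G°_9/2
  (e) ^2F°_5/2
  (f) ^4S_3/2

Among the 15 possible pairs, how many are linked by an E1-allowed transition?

1

(a)–(b): forbidden (ΔS, ΔL, ΔJ).
(a)–(c): allowed.
(a)–(d): forbidden (ΔL, ΔJ).
(a)–(e): forbidden (ΔL, ΔJ).
(a)–(f): forbidden (parity, ΔS).
(b)–(c): forbidden (parity, ΔS, ΔL, ΔJ).
(b)–(d): forbidden (parity, ΔS).
(b)–(e): forbidden (parity, ΔS, ΔJ).
(b)–(f): forbidden (ΔL, ΔJ).
(c)–(d): forbidden (parity, ΔL, ΔJ).
(c)–(e): forbidden (parity, ΔL, ΔJ).
(c)–(f): forbidden (ΔS).
(d)–(e): forbidden (parity, ΔJ).
(d)–(f): forbidden (ΔS, ΔL, ΔJ).
(e)–(f): forbidden (ΔS, ΔL).
Allowed pairs: 1 of 15.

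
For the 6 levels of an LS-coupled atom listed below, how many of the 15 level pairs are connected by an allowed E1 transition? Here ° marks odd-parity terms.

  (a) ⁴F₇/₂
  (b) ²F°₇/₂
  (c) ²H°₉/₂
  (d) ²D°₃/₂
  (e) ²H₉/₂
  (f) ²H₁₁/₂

2

(a)–(b): forbidden (ΔS).
(a)–(c): forbidden (ΔS, ΔL).
(a)–(d): forbidden (ΔS, ΔJ).
(a)–(e): forbidden (parity, ΔS, ΔL).
(a)–(f): forbidden (parity, ΔS, ΔL, ΔJ).
(b)–(c): forbidden (parity, ΔL).
(b)–(d): forbidden (parity, ΔJ).
(b)–(e): forbidden (ΔL).
(b)–(f): forbidden (ΔL, ΔJ).
(c)–(d): forbidden (parity, ΔL, ΔJ).
(c)–(e): allowed.
(c)–(f): allowed.
(d)–(e): forbidden (ΔL, ΔJ).
(d)–(f): forbidden (ΔL, ΔJ).
(e)–(f): forbidden (parity).
Allowed pairs: 2 of 15.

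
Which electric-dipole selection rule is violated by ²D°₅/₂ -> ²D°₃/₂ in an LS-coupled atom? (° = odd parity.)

parity

Parity must change: odd → odd — fails.
ΔS = 0: S: 1/2 → 1/2 — passes.
ΔL = 0, ±1 (not L=0↔0): L: 2 → 2, ΔL = +0 — passes.
ΔJ = 0, ±1 (not J=0↔0): J: 5/2 → 3/2, ΔJ = -1 — passes.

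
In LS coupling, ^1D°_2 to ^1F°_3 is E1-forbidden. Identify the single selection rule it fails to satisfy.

Initial level: S=0, L=2, J=2, parity odd. Final level: S=0, L=3, J=3, parity odd.
ΔJ = 0, ±1 (not J=0↔0): J: 2 → 3, ΔJ = +1 — passes.
ΔL = 0, ±1 (not L=0↔0): L: 2 → 3, ΔL = +1 — passes.
ΔS = 0: S: 0 → 0 — passes.
Parity must change: odd → odd — fails.

parity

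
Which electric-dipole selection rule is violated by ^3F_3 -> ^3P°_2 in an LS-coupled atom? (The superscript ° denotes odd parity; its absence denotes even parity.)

the ΔL = 0, ±1 rule

Parity must change: even → odd — satisfied.
ΔS = 0: S: 1 → 1 — satisfied.
ΔL = 0, ±1 (not L=0↔0): L: 3 → 1, ΔL = -2 — violated.
ΔJ = 0, ±1 (not J=0↔0): J: 3 → 2, ΔJ = -1 — satisfied.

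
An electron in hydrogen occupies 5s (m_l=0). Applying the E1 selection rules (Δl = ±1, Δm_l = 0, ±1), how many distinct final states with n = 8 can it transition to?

E1 requires Δl = ±1, so l_f ∈ {-1, 1}; with 0 ≤ l_f ≤ n_f−1 = 7, the allowed l_f values are {1}.
For l_f = 1: m_f ∈ {m_i−1, m_i, m_i+1} ∩ [−1, 1] = {-1, 0, 1} → 3 states.
Total: 3.

3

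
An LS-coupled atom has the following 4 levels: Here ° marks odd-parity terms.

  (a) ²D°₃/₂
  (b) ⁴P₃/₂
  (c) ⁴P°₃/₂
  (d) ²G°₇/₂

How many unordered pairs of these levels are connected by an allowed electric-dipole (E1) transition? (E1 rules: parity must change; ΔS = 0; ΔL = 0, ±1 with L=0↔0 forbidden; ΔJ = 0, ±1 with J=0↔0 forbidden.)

(a)–(b): forbidden (ΔS).
(a)–(c): forbidden (parity, ΔS).
(a)–(d): forbidden (parity, ΔL, ΔJ).
(b)–(c): allowed.
(b)–(d): forbidden (ΔS, ΔL, ΔJ).
(c)–(d): forbidden (parity, ΔS, ΔL, ΔJ).
Allowed pairs: 1 of 6.

1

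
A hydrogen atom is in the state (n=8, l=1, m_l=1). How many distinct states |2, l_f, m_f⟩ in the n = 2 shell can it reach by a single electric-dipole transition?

1

E1 requires Δl = ±1, so l_f ∈ {0, 2}; with 0 ≤ l_f ≤ n_f−1 = 1, the allowed l_f values are {0}.
For l_f = 0: m_f ∈ {m_i−1, m_i, m_i+1} ∩ [−0, 0] = {0} → 1 state.
Total: 1.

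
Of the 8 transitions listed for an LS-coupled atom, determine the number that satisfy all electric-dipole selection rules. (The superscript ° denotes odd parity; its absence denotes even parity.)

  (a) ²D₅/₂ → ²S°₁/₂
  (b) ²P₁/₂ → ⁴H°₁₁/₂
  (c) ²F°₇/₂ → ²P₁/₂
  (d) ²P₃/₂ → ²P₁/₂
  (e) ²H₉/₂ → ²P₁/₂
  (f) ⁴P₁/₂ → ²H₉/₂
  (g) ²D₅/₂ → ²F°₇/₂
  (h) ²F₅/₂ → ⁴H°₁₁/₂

(a) forbidden (ΔL, ΔJ fail)
(b) forbidden (ΔS, ΔL, ΔJ fail)
(c) forbidden (ΔL, ΔJ fail)
(d) forbidden (parity fails)
(e) forbidden (parity, ΔL, ΔJ fail)
(f) forbidden (parity, ΔS, ΔL, ΔJ fail)
(g) allowed
(h) forbidden (ΔS, ΔL, ΔJ fail)
Total allowed: 1 of 8.

1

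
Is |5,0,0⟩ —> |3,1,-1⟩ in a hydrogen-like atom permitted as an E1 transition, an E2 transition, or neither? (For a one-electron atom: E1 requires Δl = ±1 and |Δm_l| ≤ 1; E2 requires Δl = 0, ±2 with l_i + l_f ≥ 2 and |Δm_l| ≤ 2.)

Δl = 1 − 0 = +1; l_i + l_f = 1.
Δm_l = -1.
E1 (Δl = ±1, |Δm_l| ≤ 1): satisfied.
E2 (Δl = 0,±2, l_i+l_f ≥ 2, |Δm_l| ≤ 2): not satisfied.

E1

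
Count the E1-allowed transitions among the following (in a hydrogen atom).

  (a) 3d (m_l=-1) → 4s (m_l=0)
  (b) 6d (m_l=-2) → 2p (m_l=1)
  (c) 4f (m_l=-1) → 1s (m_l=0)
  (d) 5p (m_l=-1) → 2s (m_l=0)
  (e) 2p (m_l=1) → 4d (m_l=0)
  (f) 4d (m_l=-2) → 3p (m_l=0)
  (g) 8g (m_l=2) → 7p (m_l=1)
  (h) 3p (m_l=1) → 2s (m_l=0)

(a) forbidden — Δl = -2 (E1 requires Δl = ±1)
(b) forbidden — Δm_l = +3 (E1 requires Δm_l = 0, ±1)
(c) forbidden — Δl = -3 (E1 requires Δl = ±1)
(d) allowed
(e) allowed
(f) forbidden — Δm_l = +2 (E1 requires Δm_l = 0, ±1)
(g) forbidden — Δl = -3 (E1 requires Δl = ±1)
(h) allowed
Total allowed: 3 of 8.

3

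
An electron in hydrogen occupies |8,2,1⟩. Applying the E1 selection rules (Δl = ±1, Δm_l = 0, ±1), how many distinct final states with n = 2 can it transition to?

E1 requires Δl = ±1, so l_f ∈ {1, 3}; with 0 ≤ l_f ≤ n_f−1 = 1, the allowed l_f values are {1}.
For l_f = 1: m_f ∈ {m_i−1, m_i, m_i+1} ∩ [−1, 1] = {0, 1} → 2 states.
Total: 2.

2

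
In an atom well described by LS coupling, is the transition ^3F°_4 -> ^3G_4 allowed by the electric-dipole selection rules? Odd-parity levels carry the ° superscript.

allowed

Reading off the term symbols: S 1→1, L 3→4, J 4→4, parity odd→even.
Parity must change: odd → even — ✓.
ΔS = 0: S: 1 → 1 — ✓.
ΔL = 0, ±1 (not L=0↔0): L: 3 → 4, ΔL = +1 — ✓.
ΔJ = 0, ±1 (not J=0↔0): J: 4 → 4, ΔJ = +0 — ✓.
All four E1 rules are satisfied.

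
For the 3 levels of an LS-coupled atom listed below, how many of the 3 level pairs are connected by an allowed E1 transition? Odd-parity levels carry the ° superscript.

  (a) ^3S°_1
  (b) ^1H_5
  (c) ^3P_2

1

(a)–(b): forbidden (ΔS, ΔL, ΔJ).
(a)–(c): allowed.
(b)–(c): forbidden (parity, ΔS, ΔL, ΔJ).
Allowed pairs: 1 of 3.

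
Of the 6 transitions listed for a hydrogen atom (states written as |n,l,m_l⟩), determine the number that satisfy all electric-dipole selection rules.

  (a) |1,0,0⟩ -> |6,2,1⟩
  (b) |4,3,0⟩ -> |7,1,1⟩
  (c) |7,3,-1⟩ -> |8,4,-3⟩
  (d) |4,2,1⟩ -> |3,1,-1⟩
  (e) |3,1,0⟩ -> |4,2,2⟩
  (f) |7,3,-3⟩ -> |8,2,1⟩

0

(a) forbidden — Δl = +2 (E1 requires Δl = ±1)
(b) forbidden — Δl = -2 (E1 requires Δl = ±1)
(c) forbidden — Δm_l = -2 (E1 requires Δm_l = 0, ±1)
(d) forbidden — Δm_l = -2 (E1 requires Δm_l = 0, ±1)
(e) forbidden — Δm_l = +2 (E1 requires Δm_l = 0, ±1)
(f) forbidden — Δm_l = +4 (E1 requires Δm_l = 0, ±1)
Total allowed: 0 of 6.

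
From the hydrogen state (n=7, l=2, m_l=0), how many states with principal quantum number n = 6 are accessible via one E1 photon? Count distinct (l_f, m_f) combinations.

E1 requires Δl = ±1, so l_f ∈ {1, 3}; with 0 ≤ l_f ≤ n_f−1 = 5, the allowed l_f values are {1, 3}.
For l_f = 1: m_f ∈ {m_i−1, m_i, m_i+1} ∩ [−1, 1] = {-1, 0, 1} → 3 states.
For l_f = 3: m_f ∈ {m_i−1, m_i, m_i+1} ∩ [−3, 3] = {-1, 0, 1} → 3 states.
Total: 6.

6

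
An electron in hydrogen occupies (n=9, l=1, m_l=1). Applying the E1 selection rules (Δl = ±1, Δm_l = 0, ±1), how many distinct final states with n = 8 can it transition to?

E1 requires Δl = ±1, so l_f ∈ {0, 2}; with 0 ≤ l_f ≤ n_f−1 = 7, the allowed l_f values are {0, 2}.
For l_f = 0: m_f ∈ {m_i−1, m_i, m_i+1} ∩ [−0, 0] = {0} → 1 state.
For l_f = 2: m_f ∈ {m_i−1, m_i, m_i+1} ∩ [−2, 2] = {0, 1, 2} → 3 states.
Total: 4.

4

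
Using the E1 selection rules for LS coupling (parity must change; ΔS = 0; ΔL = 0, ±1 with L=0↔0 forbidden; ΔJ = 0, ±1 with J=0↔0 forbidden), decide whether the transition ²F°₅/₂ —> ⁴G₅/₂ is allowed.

Reading off the term symbols: S 1/2→3/2, L 3→4, J 5/2→5/2, parity odd→even.
ΔL = 0, ±1 (not L=0↔0): L: 3 → 4, ΔL = +1 — passes.
Parity must change: odd → even — passes.
ΔS = 0: S: 1/2 → 3/2 — fails.
ΔJ = 0, ±1 (not J=0↔0): J: 5/2 → 5/2, ΔJ = +0 — passes.
Rule(s) violated: ΔS.

forbidden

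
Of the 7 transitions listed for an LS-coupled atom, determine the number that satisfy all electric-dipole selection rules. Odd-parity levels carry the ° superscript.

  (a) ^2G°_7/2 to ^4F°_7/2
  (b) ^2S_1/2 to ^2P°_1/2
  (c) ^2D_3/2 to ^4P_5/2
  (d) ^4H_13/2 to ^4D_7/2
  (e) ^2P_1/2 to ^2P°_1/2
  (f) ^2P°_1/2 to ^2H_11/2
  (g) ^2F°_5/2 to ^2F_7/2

3

(a) forbidden (parity, ΔS fail)
(b) allowed
(c) forbidden (parity, ΔS fail)
(d) forbidden (parity, ΔL, ΔJ fail)
(e) allowed
(f) forbidden (ΔL, ΔJ fail)
(g) allowed
Total allowed: 3 of 7.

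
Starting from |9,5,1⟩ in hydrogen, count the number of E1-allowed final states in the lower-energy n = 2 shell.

0

E1 requires l_f ∈ {4, 6}, but neither lies in [0, 1], so no final state is reachable.
Total: 0.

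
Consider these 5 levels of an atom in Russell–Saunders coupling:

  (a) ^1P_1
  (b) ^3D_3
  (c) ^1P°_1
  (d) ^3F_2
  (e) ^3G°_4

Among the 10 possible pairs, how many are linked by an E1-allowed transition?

(a)–(b): forbidden (parity, ΔS, ΔJ).
(a)–(c): allowed.
(a)–(d): forbidden (parity, ΔS, ΔL).
(a)–(e): forbidden (ΔS, ΔL, ΔJ).
(b)–(c): forbidden (ΔS, ΔJ).
(b)–(d): forbidden (parity).
(b)–(e): forbidden (ΔL).
(c)–(d): forbidden (ΔS, ΔL).
(c)–(e): forbidden (parity, ΔS, ΔL, ΔJ).
(d)–(e): forbidden (ΔJ).
Allowed pairs: 1 of 10.

1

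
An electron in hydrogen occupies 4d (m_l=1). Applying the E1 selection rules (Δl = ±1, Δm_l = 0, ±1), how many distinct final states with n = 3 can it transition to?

2

E1 requires Δl = ±1, so l_f ∈ {1, 3}; with 0 ≤ l_f ≤ n_f−1 = 2, the allowed l_f values are {1}.
For l_f = 1: m_f ∈ {m_i−1, m_i, m_i+1} ∩ [−1, 1] = {0, 1} → 2 states.
Total: 2.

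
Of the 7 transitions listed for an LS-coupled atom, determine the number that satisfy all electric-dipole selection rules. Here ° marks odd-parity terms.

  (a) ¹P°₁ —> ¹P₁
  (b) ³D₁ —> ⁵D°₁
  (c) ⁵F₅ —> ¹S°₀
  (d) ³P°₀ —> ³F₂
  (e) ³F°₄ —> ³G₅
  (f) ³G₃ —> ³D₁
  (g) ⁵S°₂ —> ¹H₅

2

(a) allowed
(b) forbidden (ΔS fails)
(c) forbidden (ΔS, ΔL, ΔJ fail)
(d) forbidden (ΔL, ΔJ fail)
(e) allowed
(f) forbidden (parity, ΔL, ΔJ fail)
(g) forbidden (ΔS, ΔL, ΔJ fail)
Total allowed: 2 of 7.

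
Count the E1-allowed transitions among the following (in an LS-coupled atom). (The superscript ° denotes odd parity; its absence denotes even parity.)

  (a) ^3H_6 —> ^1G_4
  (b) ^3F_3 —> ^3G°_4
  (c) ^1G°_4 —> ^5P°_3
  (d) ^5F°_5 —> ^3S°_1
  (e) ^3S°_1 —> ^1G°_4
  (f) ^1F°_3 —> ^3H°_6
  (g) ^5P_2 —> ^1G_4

1

(a) forbidden (parity, ΔS, ΔJ fail)
(b) allowed
(c) forbidden (parity, ΔS, ΔL fail)
(d) forbidden (parity, ΔS, ΔL, ΔJ fail)
(e) forbidden (parity, ΔS, ΔL, ΔJ fail)
(f) forbidden (parity, ΔS, ΔL, ΔJ fail)
(g) forbidden (parity, ΔS, ΔL, ΔJ fail)
Total allowed: 1 of 7.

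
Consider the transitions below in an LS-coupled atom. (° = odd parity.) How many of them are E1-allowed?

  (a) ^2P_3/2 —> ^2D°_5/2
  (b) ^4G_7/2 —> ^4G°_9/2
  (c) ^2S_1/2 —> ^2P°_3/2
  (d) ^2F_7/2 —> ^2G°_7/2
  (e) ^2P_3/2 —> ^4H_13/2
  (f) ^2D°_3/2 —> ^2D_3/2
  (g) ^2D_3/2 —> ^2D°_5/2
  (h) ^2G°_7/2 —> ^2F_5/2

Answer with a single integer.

(a) allowed
(b) allowed
(c) allowed
(d) allowed
(e) forbidden (parity, ΔS, ΔL, ΔJ fail)
(f) allowed
(g) allowed
(h) allowed
Total allowed: 7 of 8.

7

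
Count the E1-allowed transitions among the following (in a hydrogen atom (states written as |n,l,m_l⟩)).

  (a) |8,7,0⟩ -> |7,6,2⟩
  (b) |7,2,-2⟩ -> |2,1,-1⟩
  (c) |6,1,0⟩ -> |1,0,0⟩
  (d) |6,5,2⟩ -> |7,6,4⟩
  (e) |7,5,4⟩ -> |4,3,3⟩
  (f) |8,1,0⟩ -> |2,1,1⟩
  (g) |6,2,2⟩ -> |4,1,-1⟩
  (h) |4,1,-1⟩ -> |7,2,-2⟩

3

(a) forbidden — Δm_l = +2 (E1 requires Δm_l = 0, ±1)
(b) allowed
(c) allowed
(d) forbidden — Δm_l = +2 (E1 requires Δm_l = 0, ±1)
(e) forbidden — Δl = -2 (E1 requires Δl = ±1)
(f) forbidden — Δl = +0 (E1 requires Δl = ±1)
(g) forbidden — Δm_l = -3 (E1 requires Δm_l = 0, ±1)
(h) allowed
Total allowed: 3 of 8.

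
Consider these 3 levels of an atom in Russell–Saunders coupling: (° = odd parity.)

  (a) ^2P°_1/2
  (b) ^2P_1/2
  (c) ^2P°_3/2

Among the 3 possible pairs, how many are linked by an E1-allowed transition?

(a)–(b): allowed.
(a)–(c): forbidden (parity).
(b)–(c): allowed.
Allowed pairs: 2 of 3.

2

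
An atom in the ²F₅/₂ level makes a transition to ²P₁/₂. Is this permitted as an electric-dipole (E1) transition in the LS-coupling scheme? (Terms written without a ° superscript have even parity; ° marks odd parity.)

forbidden

Reading off the term symbols: S 1/2→1/2, L 3→1, J 5/2→1/2, parity even→even.
Parity must change: even → even — fails.
ΔS = 0: S: 1/2 → 1/2 — passes.
ΔL = 0, ±1 (not L=0↔0): L: 3 → 1, ΔL = -2 — fails.
ΔJ = 0, ±1 (not J=0↔0): J: 5/2 → 1/2, ΔJ = -2 — fails.
Rule(s) violated: parity, ΔL, ΔJ.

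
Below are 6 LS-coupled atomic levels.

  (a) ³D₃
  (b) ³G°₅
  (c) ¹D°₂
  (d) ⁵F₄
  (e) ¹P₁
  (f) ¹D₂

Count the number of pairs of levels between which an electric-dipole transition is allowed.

(a)–(b): forbidden (ΔL, ΔJ).
(a)–(c): forbidden (ΔS).
(a)–(d): forbidden (parity, ΔS).
(a)–(e): forbidden (parity, ΔS, ΔJ).
(a)–(f): forbidden (parity, ΔS).
(b)–(c): forbidden (parity, ΔS, ΔL, ΔJ).
(b)–(d): forbidden (ΔS).
(b)–(e): forbidden (ΔS, ΔL, ΔJ).
(b)–(f): forbidden (ΔS, ΔL, ΔJ).
(c)–(d): forbidden (ΔS, ΔJ).
(c)–(e): allowed.
(c)–(f): allowed.
(d)–(e): forbidden (parity, ΔS, ΔL, ΔJ).
(d)–(f): forbidden (parity, ΔS, ΔJ).
(e)–(f): forbidden (parity).
Allowed pairs: 2 of 15.

2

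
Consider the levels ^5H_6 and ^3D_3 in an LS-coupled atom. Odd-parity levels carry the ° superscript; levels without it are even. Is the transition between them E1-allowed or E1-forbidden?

forbidden

Reading off the term symbols: S 2→1, L 5→2, J 6→3, parity even→even.
Parity must change: even → even — violated.
ΔS = 0: S: 2 → 1 — violated.
ΔL = 0, ±1 (not L=0↔0): L: 5 → 2, ΔL = -3 — violated.
ΔJ = 0, ±1 (not J=0↔0): J: 6 → 3, ΔJ = -3 — violated.
Rule(s) violated: parity, ΔS, ΔL, ΔJ.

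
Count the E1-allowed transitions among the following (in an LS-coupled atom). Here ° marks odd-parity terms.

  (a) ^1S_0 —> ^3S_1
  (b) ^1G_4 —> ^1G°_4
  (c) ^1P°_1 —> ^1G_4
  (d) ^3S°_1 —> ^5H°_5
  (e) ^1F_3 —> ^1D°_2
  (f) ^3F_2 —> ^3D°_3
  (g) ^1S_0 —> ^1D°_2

3

(a) forbidden (parity, ΔS, ΔL fail)
(b) allowed
(c) forbidden (ΔL, ΔJ fail)
(d) forbidden (parity, ΔS, ΔL, ΔJ fail)
(e) allowed
(f) allowed
(g) forbidden (ΔL, ΔJ fail)
Total allowed: 3 of 7.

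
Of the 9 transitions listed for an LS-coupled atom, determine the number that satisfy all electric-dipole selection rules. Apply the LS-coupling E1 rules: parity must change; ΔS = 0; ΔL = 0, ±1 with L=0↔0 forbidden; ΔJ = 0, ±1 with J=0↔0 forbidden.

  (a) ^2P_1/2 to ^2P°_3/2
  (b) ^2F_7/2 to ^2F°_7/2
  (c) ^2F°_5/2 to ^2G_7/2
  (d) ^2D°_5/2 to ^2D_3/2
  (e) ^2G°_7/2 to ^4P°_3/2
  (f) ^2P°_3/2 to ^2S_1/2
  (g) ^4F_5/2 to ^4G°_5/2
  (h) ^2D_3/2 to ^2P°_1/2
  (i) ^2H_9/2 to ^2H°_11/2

8

(a) allowed
(b) allowed
(c) allowed
(d) allowed
(e) forbidden (parity, ΔS, ΔL, ΔJ fail)
(f) allowed
(g) allowed
(h) allowed
(i) allowed
Total allowed: 8 of 9.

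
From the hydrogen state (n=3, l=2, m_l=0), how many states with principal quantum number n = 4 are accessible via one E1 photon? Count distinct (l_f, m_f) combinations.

6

E1 requires Δl = ±1, so l_f ∈ {1, 3}; with 0 ≤ l_f ≤ n_f−1 = 3, the allowed l_f values are {1, 3}.
For l_f = 1: m_f ∈ {m_i−1, m_i, m_i+1} ∩ [−1, 1] = {-1, 0, 1} → 3 states.
For l_f = 3: m_f ∈ {m_i−1, m_i, m_i+1} ∩ [−3, 3] = {-1, 0, 1} → 3 states.
Total: 6.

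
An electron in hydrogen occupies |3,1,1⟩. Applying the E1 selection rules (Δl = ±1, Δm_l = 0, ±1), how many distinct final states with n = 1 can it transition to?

E1 requires Δl = ±1, so l_f ∈ {0, 2}; with 0 ≤ l_f ≤ n_f−1 = 0, the allowed l_f values are {0}.
For l_f = 0: m_f ∈ {m_i−1, m_i, m_i+1} ∩ [−0, 0] = {0} → 1 state.
Total: 1.

1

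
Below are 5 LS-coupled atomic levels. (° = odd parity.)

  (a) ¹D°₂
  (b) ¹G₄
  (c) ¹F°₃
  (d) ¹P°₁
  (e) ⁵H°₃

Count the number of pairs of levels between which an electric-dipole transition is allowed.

1

(a)–(b): forbidden (ΔL, ΔJ).
(a)–(c): forbidden (parity).
(a)–(d): forbidden (parity).
(a)–(e): forbidden (parity, ΔS, ΔL).
(b)–(c): allowed.
(b)–(d): forbidden (ΔL, ΔJ).
(b)–(e): forbidden (ΔS).
(c)–(d): forbidden (parity, ΔL, ΔJ).
(c)–(e): forbidden (parity, ΔS, ΔL).
(d)–(e): forbidden (parity, ΔS, ΔL, ΔJ).
Allowed pairs: 1 of 10.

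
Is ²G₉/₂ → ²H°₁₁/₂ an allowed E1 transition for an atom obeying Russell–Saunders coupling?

allowed

Initial level: S=1/2, L=4, J=9/2, parity even. Final level: S=1/2, L=5, J=11/2, parity odd.
Parity must change: even → odd — ✓.
ΔL = 0, ±1 (not L=0↔0): L: 4 → 5, ΔL = +1 — ✓.
ΔJ = 0, ±1 (not J=0↔0): J: 9/2 → 11/2, ΔJ = +1 — ✓.
ΔS = 0: S: 1/2 → 1/2 — ✓.
All four E1 rules are satisfied.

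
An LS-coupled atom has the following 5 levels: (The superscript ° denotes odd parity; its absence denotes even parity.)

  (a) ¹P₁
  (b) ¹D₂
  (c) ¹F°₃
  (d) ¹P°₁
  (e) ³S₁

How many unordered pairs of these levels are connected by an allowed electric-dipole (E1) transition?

3

(a)–(b): forbidden (parity).
(a)–(c): forbidden (ΔL, ΔJ).
(a)–(d): allowed.
(a)–(e): forbidden (parity, ΔS).
(b)–(c): allowed.
(b)–(d): allowed.
(b)–(e): forbidden (parity, ΔS, ΔL).
(c)–(d): forbidden (parity, ΔL, ΔJ).
(c)–(e): forbidden (ΔS, ΔL, ΔJ).
(d)–(e): forbidden (ΔS).
Allowed pairs: 3 of 10.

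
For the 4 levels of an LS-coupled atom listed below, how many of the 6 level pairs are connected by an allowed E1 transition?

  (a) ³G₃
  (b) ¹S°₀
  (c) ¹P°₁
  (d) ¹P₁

(a)–(b): forbidden (ΔS, ΔL, ΔJ).
(a)–(c): forbidden (ΔS, ΔL, ΔJ).
(a)–(d): forbidden (parity, ΔS, ΔL, ΔJ).
(b)–(c): forbidden (parity).
(b)–(d): allowed.
(c)–(d): allowed.
Allowed pairs: 2 of 6.

2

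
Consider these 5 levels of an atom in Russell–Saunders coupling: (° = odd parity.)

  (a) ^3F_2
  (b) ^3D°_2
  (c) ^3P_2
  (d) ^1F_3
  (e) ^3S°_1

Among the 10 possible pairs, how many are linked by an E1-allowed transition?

(a)–(b): allowed.
(a)–(c): forbidden (parity, ΔL).
(a)–(d): forbidden (parity, ΔS).
(a)–(e): forbidden (ΔL).
(b)–(c): allowed.
(b)–(d): forbidden (ΔS).
(b)–(e): forbidden (parity, ΔL).
(c)–(d): forbidden (parity, ΔS, ΔL).
(c)–(e): allowed.
(d)–(e): forbidden (ΔS, ΔL, ΔJ).
Allowed pairs: 3 of 10.

3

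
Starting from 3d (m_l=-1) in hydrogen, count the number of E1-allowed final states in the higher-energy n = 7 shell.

5

E1 requires Δl = ±1, so l_f ∈ {1, 3}; with 0 ≤ l_f ≤ n_f−1 = 6, the allowed l_f values are {1, 3}.
For l_f = 1: m_f ∈ {m_i−1, m_i, m_i+1} ∩ [−1, 1] = {-1, 0} → 2 states.
For l_f = 3: m_f ∈ {m_i−1, m_i, m_i+1} ∩ [−3, 3] = {-2, -1, 0} → 3 states.
Total: 5.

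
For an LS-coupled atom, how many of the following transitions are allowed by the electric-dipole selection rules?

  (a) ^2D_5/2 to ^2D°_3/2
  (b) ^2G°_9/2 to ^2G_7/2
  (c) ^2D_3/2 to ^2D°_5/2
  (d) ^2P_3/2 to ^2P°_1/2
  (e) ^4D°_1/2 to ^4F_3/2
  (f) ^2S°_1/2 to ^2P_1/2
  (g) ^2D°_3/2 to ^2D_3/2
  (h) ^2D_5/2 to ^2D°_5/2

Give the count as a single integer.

(a) allowed
(b) allowed
(c) allowed
(d) allowed
(e) allowed
(f) allowed
(g) allowed
(h) allowed
Total allowed: 8 of 8.

8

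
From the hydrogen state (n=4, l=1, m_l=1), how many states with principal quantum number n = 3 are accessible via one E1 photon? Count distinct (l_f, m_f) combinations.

4

E1 requires Δl = ±1, so l_f ∈ {0, 2}; with 0 ≤ l_f ≤ n_f−1 = 2, the allowed l_f values are {0, 2}.
For l_f = 0: m_f ∈ {m_i−1, m_i, m_i+1} ∩ [−0, 0] = {0} → 1 state.
For l_f = 2: m_f ∈ {m_i−1, m_i, m_i+1} ∩ [−2, 2] = {0, 1, 2} → 3 states.
Total: 4.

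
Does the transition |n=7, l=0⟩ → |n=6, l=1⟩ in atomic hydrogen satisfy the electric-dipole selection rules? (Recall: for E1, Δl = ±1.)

Initial l = 0, final l = 1, so Δl = +1. E1 requires Δl = ±1: satisfied.
All E1 selection rules are satisfied.

allowed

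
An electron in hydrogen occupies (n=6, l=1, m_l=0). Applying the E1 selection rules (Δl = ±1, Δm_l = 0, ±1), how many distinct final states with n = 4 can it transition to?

E1 requires Δl = ±1, so l_f ∈ {0, 2}; with 0 ≤ l_f ≤ n_f−1 = 3, the allowed l_f values are {0, 2}.
For l_f = 0: m_f ∈ {m_i−1, m_i, m_i+1} ∩ [−0, 0] = {0} → 1 state.
For l_f = 2: m_f ∈ {m_i−1, m_i, m_i+1} ∩ [−2, 2] = {-1, 0, 1} → 3 states.
Total: 4.

4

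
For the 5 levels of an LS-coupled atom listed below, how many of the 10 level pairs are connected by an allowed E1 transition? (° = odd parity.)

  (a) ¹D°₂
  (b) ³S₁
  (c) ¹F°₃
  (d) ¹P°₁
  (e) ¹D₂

(a)–(b): forbidden (ΔS, ΔL).
(a)–(c): forbidden (parity).
(a)–(d): forbidden (parity).
(a)–(e): allowed.
(b)–(c): forbidden (ΔS, ΔL, ΔJ).
(b)–(d): forbidden (ΔS).
(b)–(e): forbidden (parity, ΔS, ΔL).
(c)–(d): forbidden (parity, ΔL, ΔJ).
(c)–(e): allowed.
(d)–(e): allowed.
Allowed pairs: 3 of 10.

3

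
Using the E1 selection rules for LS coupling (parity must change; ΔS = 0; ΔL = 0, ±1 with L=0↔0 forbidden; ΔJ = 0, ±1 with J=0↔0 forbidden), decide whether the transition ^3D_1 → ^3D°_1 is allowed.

Reading off the term symbols: S 1→1, L 2→2, J 1→1, parity even→odd.
ΔS = 0: S: 1 → 1 — ok.
ΔL = 0, ±1 (not L=0↔0): L: 2 → 2, ΔL = +0 — ok.
ΔJ = 0, ±1 (not J=0↔0): J: 1 → 1, ΔJ = +0 — ok.
Parity must change: even → odd — ok.
All four E1 rules are satisfied.

allowed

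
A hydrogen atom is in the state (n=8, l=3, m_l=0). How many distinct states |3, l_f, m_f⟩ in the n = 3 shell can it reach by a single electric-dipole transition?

E1 requires Δl = ±1, so l_f ∈ {2, 4}; with 0 ≤ l_f ≤ n_f−1 = 2, the allowed l_f values are {2}.
For l_f = 2: m_f ∈ {m_i−1, m_i, m_i+1} ∩ [−2, 2] = {-1, 0, 1} → 3 states.
Total: 3.

3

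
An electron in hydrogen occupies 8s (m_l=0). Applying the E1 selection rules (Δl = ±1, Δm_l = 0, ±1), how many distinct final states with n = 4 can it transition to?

3

E1 requires Δl = ±1, so l_f ∈ {-1, 1}; with 0 ≤ l_f ≤ n_f−1 = 3, the allowed l_f values are {1}.
For l_f = 1: m_f ∈ {m_i−1, m_i, m_i+1} ∩ [−1, 1] = {-1, 0, 1} → 3 states.
Total: 3.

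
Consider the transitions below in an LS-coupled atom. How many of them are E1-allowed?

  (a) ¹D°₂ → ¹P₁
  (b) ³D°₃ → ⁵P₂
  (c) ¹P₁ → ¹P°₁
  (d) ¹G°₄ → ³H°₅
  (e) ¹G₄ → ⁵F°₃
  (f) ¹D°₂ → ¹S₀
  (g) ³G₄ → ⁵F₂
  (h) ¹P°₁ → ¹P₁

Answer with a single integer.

(a) allowed
(b) forbidden (ΔS fails)
(c) allowed
(d) forbidden (parity, ΔS fail)
(e) forbidden (ΔS fails)
(f) forbidden (ΔL, ΔJ fail)
(g) forbidden (parity, ΔS, ΔJ fail)
(h) allowed
Total allowed: 3 of 8.

3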